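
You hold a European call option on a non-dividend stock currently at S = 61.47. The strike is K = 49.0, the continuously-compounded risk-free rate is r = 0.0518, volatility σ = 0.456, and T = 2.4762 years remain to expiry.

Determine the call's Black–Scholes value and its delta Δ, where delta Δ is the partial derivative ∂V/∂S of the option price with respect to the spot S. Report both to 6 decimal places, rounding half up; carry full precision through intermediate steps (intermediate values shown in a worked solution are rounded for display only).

σ√T = 0.456·√2.4762 = 0.717559
d₁ = (ln(S/K) + (r+σ²/2)T) / (σ√T) = (ln(61.47/49.0) + (0.0518+0.456²/2)·2.4762) / 0.717559 = (0.226729 + 0.385713) / 0.717559 = 0.853507
d₂ = d₁ − σ√T = 0.853507 − 0.717559 = 0.135948
e^{−rT} = e^{−0.0518·2.4762} = 0.879618
N(d₁) = 0.803311,  N(d₂) = 0.554069
Call price V = S·N(d₁) − K·e^{−rT}·N(d₂) = 49.379519 − 23.881081 = 25.498438
Δ = N(d₁) = 0.803311

price = 25.498438
Δ = 0.803311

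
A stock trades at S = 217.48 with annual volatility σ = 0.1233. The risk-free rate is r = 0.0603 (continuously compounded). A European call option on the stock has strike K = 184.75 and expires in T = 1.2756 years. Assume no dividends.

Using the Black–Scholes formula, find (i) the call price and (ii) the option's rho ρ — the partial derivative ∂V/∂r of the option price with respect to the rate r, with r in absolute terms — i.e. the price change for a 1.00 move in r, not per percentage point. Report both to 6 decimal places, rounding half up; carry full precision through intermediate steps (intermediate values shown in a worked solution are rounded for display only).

σ√T = 0.1233·√1.2756 = 0.139258
d₁ = (ln(S/K) + (r+σ²/2)T) / (σ√T) = (ln(217.48/184.75) + (0.0603+0.1233²/2)·1.2756) / 0.139258 = (0.163103 + 0.086615) / 0.139258 = 1.793206
d₂ = d₁ − σ√T = 1.793206 − 0.139258 = 1.653948
e^{−rT} = e^{−0.0603·1.2756} = 0.925965
N(d₁) = 0.963530,  N(d₂) = 0.950931
Call price V = S·N(d₁) − K·e^{−rT}·N(d₂) = 209.548509 − 162.677723 = 46.870787
ρ = K·T·e^{−rT}·N(d₂) = 207.511703

price = 46.870787
ρ = 207.511703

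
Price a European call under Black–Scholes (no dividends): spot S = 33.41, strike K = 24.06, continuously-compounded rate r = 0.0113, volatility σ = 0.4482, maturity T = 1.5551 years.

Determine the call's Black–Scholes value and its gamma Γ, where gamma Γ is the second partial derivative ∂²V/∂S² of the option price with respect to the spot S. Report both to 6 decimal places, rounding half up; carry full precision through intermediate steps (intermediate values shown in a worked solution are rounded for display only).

price = 12.284579
Γ = 0.014271

σ√T = 0.4482·√1.5551 = 0.558922
d₁ = (ln(S/K) + (r+σ²/2)T) / (σ√T) = (ln(33.41/24.06) + (0.0113+0.4482²/2)·1.5551) / 0.558922 = (0.328305 + 0.173769) / 0.558922 = 0.898290
d₂ = d₁ − σ√T = 0.898290 − 0.558922 = 0.339368
e^{−rT} = e^{−0.0113·1.5551} = 0.982581
N(d₁) = 0.815485,  N(d₂) = 0.632834
Call price V = S·N(d₁) − K·e^{−rT}·N(d₂) = 27.245340 − 14.960760 = 12.284579
φ(d₁) = (1/√(2π))·e^{−d₁²/2} = 0.266495
Γ = φ(d₁) / (S·σ·√T) = 0.014271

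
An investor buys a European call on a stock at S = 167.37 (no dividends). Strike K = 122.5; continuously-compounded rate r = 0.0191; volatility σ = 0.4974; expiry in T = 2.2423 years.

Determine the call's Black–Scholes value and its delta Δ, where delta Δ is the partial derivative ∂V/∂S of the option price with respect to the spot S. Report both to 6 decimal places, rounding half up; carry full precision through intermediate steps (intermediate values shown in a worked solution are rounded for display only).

σ√T = 0.4974·√2.2423 = 0.744822
d₁ = (ln(S/K) + (r+σ²/2)T) / (σ√T) = (ln(167.37/122.5) + (0.0191+0.4974²/2)·2.2423) / 0.744822 = (0.312096 + 0.320208) / 0.744822 = 0.848933
d₂ = d₁ − σ√T = 0.848933 − 0.744822 = 0.104110
e^{−rT} = e^{−0.0191·2.2423} = 0.958076
N(d₁) = 0.802041,  N(d₂) = 0.541459
Call price V = S·N(d₁) − K·e^{−rT}·N(d₂) = 134.237538 − 63.547993 = 70.689545
Δ = N(d₁) = 0.802041

price = 70.689545
Δ = 0.802041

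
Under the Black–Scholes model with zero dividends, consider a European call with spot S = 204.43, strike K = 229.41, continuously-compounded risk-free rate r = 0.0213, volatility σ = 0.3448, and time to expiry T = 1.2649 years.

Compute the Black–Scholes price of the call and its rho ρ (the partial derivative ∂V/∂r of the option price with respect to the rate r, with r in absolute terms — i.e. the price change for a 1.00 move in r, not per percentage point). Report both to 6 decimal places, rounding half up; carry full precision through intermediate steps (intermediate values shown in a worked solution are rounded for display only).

price = 24.278261
ρ = 95.083961

σ√T = 0.3448·√1.2649 = 0.387789
d₁ = (ln(S/K) + (r+σ²/2)T) / (σ√T) = (ln(204.43/229.41) + (0.0213+0.3448²/2)·1.2649) / 0.387789 = (-0.115285 + 0.102132) / 0.387789 = -0.033917
d₂ = d₁ − σ√T = -0.033917 − 0.387789 = -0.421706
e^{−rT} = e^{−0.0213·1.2649} = 0.973417
N(d₁) = 0.486472,  N(d₂) = 0.336620
Call price V = S·N(d₁) − K·e^{−rT}·N(d₂) = 99.449390 − 75.171129 = 24.278261
ρ = K·T·e^{−rT}·N(d₂) = 95.083961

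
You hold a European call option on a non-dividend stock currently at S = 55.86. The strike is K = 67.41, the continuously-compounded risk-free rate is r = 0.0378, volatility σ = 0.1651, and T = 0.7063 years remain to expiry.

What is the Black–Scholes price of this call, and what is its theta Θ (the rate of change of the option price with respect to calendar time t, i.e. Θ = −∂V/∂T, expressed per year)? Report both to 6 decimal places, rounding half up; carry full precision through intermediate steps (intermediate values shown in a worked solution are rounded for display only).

σ√T = 0.1651·√0.7063 = 0.138753
d₁ = (ln(S/K) + (r+σ²/2)T) / (σ√T) = (ln(55.86/67.41) + (0.0378+0.1651²/2)·0.7063) / 0.138753 = (-0.187945 + 0.036324) / 0.138753 = -1.092739
d₂ = d₁ − σ√T = -1.092739 − 0.138753 = -1.231491
e^{−rT} = e^{−0.0378·0.7063} = 0.973655
N(d₁) = 0.137254,  N(d₂) = 0.109070
Call price V = S·N(d₁) − K·e^{−rT}·N(d₂) = 7.667025 − 7.158682 = 0.508343
φ(d₁) = (1/√(2π))·e^{−d₁²/2} = 0.219593
Θ = −S·φ(d₁)·σ/(2√T) − r·K·e^{−rT}·N(d₂) = −1.204877 − 0.270598 = -1.475475

price = 0.508343
Θ = -1.475475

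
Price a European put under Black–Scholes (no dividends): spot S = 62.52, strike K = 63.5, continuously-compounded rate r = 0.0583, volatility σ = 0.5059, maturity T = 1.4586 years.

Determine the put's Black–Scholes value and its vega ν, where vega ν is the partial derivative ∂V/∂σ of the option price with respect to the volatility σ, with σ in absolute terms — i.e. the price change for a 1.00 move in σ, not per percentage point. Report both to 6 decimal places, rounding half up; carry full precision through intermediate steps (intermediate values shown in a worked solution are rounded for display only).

price = 12.494274
ν = 27.588950

σ√T = 0.5059·√1.4586 = 0.610988
d₁ = (ln(S/K) + (r+σ²/2)T) / (σ√T) = (ln(62.52/63.5) + (0.0583+0.5059²/2)·1.4586) / 0.610988 = (-0.015553 + 0.271690) / 0.610988 = 0.419216
d₂ = d₁ − σ√T = 0.419216 − 0.610988 = -0.191772
e^{−rT} = e^{−0.0583·1.4586} = 0.918479
N(−d₁) = 0.337529,  N(−d₂) = 0.576040
Put price V = K·e^{−rT}·N(−d₂) − S·N(−d₁) = 33.596587 − 21.102313 = 12.494274
φ(d₁) = (1/√(2π))·e^{−d₁²/2} = 0.365383
ν = S·φ(d₁)·√T = 27.588950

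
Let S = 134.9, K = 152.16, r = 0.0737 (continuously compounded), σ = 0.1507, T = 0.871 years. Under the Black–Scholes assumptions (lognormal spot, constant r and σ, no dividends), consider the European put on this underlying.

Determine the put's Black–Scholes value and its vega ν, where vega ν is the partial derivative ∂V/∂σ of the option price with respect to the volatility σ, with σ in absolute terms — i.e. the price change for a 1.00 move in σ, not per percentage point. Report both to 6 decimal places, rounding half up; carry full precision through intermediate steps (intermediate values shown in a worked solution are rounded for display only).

price = 12.293191
ν = 47.575397

σ√T = 0.1507·√0.871 = 0.140644
d₁ = (ln(S/K) + (r+σ²/2)T) / (σ√T) = (ln(134.9/152.16) + (0.0737+0.1507²/2)·0.871) / 0.140644 = (-0.120399 + 0.074083) / 0.140644 = -0.329311
d₂ = d₁ − σ√T = -0.329311 − 0.140644 = -0.469955
e^{−rT} = e^{−0.0737·0.871} = 0.937824
N(−d₁) = 0.629040,  N(−d₂) = 0.680806
Put price V = K·e^{−rT}·N(−d₂) − S·N(−d₁) = 97.150638 − 84.857447 = 12.293191
φ(d₁) = (1/√(2π))·e^{−d₁²/2} = 0.377887
ν = S·φ(d₁)·√T = 47.575397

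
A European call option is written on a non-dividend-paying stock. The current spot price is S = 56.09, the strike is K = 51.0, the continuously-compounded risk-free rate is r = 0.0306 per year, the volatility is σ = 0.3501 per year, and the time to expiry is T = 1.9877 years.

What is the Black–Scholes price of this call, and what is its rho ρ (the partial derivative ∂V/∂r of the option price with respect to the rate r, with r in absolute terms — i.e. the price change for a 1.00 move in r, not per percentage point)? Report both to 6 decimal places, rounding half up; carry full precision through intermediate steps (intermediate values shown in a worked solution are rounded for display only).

σ√T = 0.3501·√1.9877 = 0.493591
d₁ = (ln(S/K) + (r+σ²/2)T) / (σ√T) = (ln(56.09/51.0) + (0.0306+0.3501²/2)·1.9877) / 0.493591 = (0.095132 + 0.182640) / 0.493591 = 0.562757
d₂ = d₁ − σ√T = 0.562757 − 0.493591 = 0.069165
e^{−rT} = e^{−0.0306·1.9877} = 0.940989
N(d₁) = 0.713200,  N(d₂) = 0.527571
Call price V = S·N(d₁) − K·e^{−rT}·N(d₂) = 40.003368 − 25.318366 = 14.685003
ρ = K·T·e^{−rT}·N(d₂) = 50.325315

price = 14.685003
ρ = 50.325315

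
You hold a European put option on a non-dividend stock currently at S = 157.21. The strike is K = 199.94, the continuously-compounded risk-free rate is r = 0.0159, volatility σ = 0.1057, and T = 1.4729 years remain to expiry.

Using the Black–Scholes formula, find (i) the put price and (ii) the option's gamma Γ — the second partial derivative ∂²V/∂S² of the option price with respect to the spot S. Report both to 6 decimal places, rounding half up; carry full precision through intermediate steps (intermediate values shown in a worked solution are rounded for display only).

price = 38.520784
Γ = 0.005261

σ√T = 0.1057·√1.4729 = 0.128281
d₁ = (ln(S/K) + (r+σ²/2)T) / (σ√T) = (ln(157.21/199.94) + (0.0159+0.1057²/2)·1.4729) / 0.128281 = (-0.240435 + 0.031647) / 0.128281 = -1.627584
d₂ = d₁ − σ√T = -1.627584 − 0.128281 = -1.755865
e^{−rT} = e^{−0.0159·1.4729} = 0.976853
N(−d₁) = 0.948193,  N(−d₂) = 0.960444
Put price V = K·e^{−rT}·N(−d₂) − S·N(−d₁) = 187.586272 − 149.065488 = 38.520784
φ(d₁) = (1/√(2π))·e^{−d₁²/2} = 0.106092
Γ = φ(d₁) / (S·σ·√T) = 0.005261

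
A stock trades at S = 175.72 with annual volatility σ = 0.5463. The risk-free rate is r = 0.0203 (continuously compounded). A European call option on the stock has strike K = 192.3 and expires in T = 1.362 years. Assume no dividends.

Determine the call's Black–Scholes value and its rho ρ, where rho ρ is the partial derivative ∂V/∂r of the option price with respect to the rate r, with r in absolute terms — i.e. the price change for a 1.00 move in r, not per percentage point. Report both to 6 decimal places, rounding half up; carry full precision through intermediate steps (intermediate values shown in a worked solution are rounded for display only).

price = 39.908767
ρ = 86.214167

σ√T = 0.5463·√1.362 = 0.637558
d₁ = (ln(S/K) + (r+σ²/2)T) / (σ√T) = (ln(175.72/192.3) + (0.0203+0.5463²/2)·1.362) / 0.637558 = (-0.090165 + 0.230889) / 0.637558 = 0.220723
d₂ = d₁ − σ√T = 0.220723 − 0.637558 = -0.416835
e^{−rT} = e^{−0.0203·1.362} = 0.972730
N(d₁) = 0.587346,  N(d₂) = 0.338400
Call price V = S·N(d₁) − K·e^{−rT}·N(d₂) = 103.208449 − 63.299682 = 39.908767
ρ = K·T·e^{−rT}·N(d₂) = 86.214167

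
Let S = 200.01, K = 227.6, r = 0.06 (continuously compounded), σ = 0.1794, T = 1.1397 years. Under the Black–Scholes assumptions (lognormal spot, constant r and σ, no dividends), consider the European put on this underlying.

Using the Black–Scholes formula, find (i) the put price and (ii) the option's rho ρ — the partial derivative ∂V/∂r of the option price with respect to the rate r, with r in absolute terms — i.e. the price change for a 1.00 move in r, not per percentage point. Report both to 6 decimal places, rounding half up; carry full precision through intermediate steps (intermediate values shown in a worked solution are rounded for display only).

σ√T = 0.1794·√1.1397 = 0.191522
d₁ = (ln(S/K) + (r+σ²/2)T) / (σ√T) = (ln(200.01/227.6) + (0.06+0.1794²/2)·1.1397) / 0.191522 = (-0.129222 + 0.086722) / 0.191522 = -0.221908
d₂ = d₁ − σ√T = -0.221908 − 0.191522 = -0.413429
e^{−rT} = e^{−0.06·1.1397} = 0.933904
N(−d₁) = 0.587807,  N(−d₂) = 0.660354
Put price V = K·e^{−rT}·N(−d₂) − S·N(−d₁) = 140.362489 − 117.567291 = 22.795198
ρ = −K·T·e^{−rT}·N(−d₂) = -159.971129

price = 22.795198
ρ = -159.971129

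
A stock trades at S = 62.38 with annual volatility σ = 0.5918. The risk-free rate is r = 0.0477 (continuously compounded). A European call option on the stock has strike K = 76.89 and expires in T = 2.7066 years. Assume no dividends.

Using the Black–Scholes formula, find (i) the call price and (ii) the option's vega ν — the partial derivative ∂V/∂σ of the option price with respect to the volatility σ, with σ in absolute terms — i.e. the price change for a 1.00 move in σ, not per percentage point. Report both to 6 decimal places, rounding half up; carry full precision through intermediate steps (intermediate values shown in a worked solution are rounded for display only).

price = 21.753362
ν = 37.724030

σ√T = 0.5918·√2.7066 = 0.973614
d₁ = (ln(S/K) + (r+σ²/2)T) / (σ√T) = (ln(62.38/76.89) + (0.0477+0.5918²/2)·2.7066) / 0.973614 = (-0.209131 + 0.603067) / 0.973614 = 0.404612
d₂ = d₁ − σ√T = 0.404612 − 0.973614 = -0.569002
e^{−rT} = e^{−0.0477·2.7066} = 0.878882
N(d₁) = 0.657119,  N(d₂) = 0.284677
Call price V = S·N(d₁) − K·e^{−rT}·N(d₂) = 40.991064 − 19.237702 = 21.753362
φ(d₁) = (1/√(2π))·e^{−d₁²/2} = 0.367587
ν = S·φ(d₁)·√T = 37.724030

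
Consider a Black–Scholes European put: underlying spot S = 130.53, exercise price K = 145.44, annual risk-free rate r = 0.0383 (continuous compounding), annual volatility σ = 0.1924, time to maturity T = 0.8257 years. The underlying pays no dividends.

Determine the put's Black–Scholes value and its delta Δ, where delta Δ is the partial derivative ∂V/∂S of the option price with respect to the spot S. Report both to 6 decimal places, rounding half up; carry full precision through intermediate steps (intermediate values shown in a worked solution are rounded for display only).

price = 15.534309
Δ = -0.636966

σ√T = 0.1924·√0.8257 = 0.174830
d₁ = (ln(S/K) + (r+σ²/2)T) / (σ√T) = (ln(130.53/145.44) + (0.0383+0.1924²/2)·0.8257) / 0.174830 = (-0.108161 + 0.046907) / 0.174830 = -0.350360
d₂ = d₁ − σ√T = -0.350360 − 0.174830 = -0.525190
e^{−rT} = e^{−0.0383·0.8257} = 0.968871
N(−d₁) = 0.636966,  N(−d₂) = 0.700274
Put price V = K·e^{−rT}·N(−d₂) − S·N(−d₁) = 98.677440 − 83.143131 = 15.534309
Δ = −N(−d₁) = -0.636966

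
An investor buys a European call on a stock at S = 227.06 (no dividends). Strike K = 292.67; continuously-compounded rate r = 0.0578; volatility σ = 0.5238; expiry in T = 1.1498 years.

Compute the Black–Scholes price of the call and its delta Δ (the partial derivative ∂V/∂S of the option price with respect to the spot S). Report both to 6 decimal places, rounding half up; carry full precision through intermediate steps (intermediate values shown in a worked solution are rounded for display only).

price = 34.958823
Δ = 0.478957

σ√T = 0.5238·√1.1498 = 0.561664
d₁ = (ln(S/K) + (r+σ²/2)T) / (σ√T) = (ln(227.06/292.67) + (0.0578+0.5238²/2)·1.1498) / 0.561664 = (-0.253831 + 0.224192) / 0.561664 = -0.052771
d₂ = d₁ − σ√T = -0.052771 − 0.561664 = -0.614435
e^{−rT} = e^{−0.0578·1.1498} = 0.935702
N(d₁) = 0.478957,  N(d₂) = 0.269464
Call price V = S·N(d₁) − K·e^{−rT}·N(d₂) = 108.752000 − 73.793177 = 34.958823
Δ = N(d₁) = 0.478957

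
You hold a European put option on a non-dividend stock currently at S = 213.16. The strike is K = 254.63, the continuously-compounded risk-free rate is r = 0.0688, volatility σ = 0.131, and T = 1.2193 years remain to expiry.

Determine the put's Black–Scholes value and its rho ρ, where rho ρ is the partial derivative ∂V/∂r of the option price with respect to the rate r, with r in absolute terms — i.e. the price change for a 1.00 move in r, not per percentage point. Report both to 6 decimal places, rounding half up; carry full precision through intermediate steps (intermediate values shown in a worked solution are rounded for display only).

price = 26.003089
ρ = -218.297890

σ√T = 0.131·√1.2193 = 0.144653
d₁ = (ln(S/K) + (r+σ²/2)T) / (σ√T) = (ln(213.16/254.63) + (0.0688+0.131²/2)·1.2193) / 0.144653 = (-0.177768 + 0.094350) / 0.144653 = -0.576681
d₂ = d₁ − σ√T = -0.576681 − 0.144653 = -0.721333
e^{−rT} = e^{−0.0688·1.2193} = 0.919534
N(−d₁) = 0.717922,  N(−d₂) = 0.764648
Put price V = K·e^{−rT}·N(−d₂) − S·N(−d₁) = 179.035422 − 153.032333 = 26.003089
ρ = −K·T·e^{−rT}·N(−d₂) = -218.297890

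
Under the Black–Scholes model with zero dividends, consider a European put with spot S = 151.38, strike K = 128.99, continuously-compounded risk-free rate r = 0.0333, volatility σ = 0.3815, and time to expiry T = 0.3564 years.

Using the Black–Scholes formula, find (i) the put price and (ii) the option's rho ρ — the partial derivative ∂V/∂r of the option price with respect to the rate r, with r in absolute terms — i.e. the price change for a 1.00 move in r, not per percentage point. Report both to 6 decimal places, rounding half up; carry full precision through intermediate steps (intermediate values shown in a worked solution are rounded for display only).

price = 4.099452
ρ = -11.846208

σ√T = 0.3815·√0.3564 = 0.227753
d₁ = (ln(S/K) + (r+σ²/2)T) / (σ√T) = (ln(151.38/128.99) + (0.0333+0.3815²/2)·0.3564) / 0.227753 = (0.160058 + 0.037804) / 0.227753 = 0.868759
d₂ = d₁ − σ√T = 0.868759 − 0.227753 = 0.641006
e^{−rT} = e^{−0.0333·0.3564} = 0.988202
N(−d₁) = 0.192490,  N(−d₂) = 0.260759
Put price V = K·e^{−rT}·N(−d₂) − S·N(−d₁) = 33.238517 − 29.139066 = 4.099452
ρ = −K·T·e^{−rT}·N(−d₂) = -11.846208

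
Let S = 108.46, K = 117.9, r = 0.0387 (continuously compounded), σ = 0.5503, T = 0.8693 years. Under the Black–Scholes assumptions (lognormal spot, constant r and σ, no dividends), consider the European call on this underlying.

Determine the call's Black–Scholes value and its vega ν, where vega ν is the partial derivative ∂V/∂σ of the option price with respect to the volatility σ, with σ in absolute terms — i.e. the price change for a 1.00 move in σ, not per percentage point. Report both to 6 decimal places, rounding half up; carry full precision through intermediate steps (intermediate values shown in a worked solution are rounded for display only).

σ√T = 0.5503·√0.8693 = 0.513079
d₁ = (ln(S/K) + (r+σ²/2)T) / (σ√T) = (ln(108.46/117.9) + (0.0387+0.5503²/2)·0.8693) / 0.513079 = (-0.083455 + 0.165267) / 0.513079 = 0.159452
d₂ = d₁ − σ√T = 0.159452 − 0.513079 = -0.353627
e^{−rT} = e^{−0.0387·0.8693} = 0.966918
N(d₁) = 0.563344,  N(d₂) = 0.361809
Call price V = S·N(d₁) − K·e^{−rT}·N(d₂) = 61.100261 − 41.246111 = 19.854150
φ(d₁) = (1/√(2π))·e^{−d₁²/2} = 0.393903
ν = S·φ(d₁)·√T = 39.833047

price = 19.854150
ν = 39.833047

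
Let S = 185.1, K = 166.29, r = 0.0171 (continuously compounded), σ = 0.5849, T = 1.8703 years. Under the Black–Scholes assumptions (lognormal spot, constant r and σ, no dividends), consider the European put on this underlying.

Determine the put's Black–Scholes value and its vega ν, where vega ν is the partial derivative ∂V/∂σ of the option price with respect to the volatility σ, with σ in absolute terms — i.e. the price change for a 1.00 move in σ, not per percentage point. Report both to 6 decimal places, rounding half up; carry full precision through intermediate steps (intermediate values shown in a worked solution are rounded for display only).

σ√T = 0.5849·√1.8703 = 0.799903
d₁ = (ln(S/K) + (r+σ²/2)T) / (σ√T) = (ln(185.1/166.29) + (0.0171+0.5849²/2)·1.8703) / 0.799903 = (0.107163 + 0.351904) / 0.799903 = 0.573904
d₂ = d₁ − σ√T = 0.573904 − 0.799903 = -0.225999
e^{−rT} = e^{−0.0171·1.8703} = 0.968524
N(−d₁) = 0.283016,  N(−d₂) = 0.589399
Put price V = K·e^{−rT}·N(−d₂) − S·N(−d₁) = 94.926130 − 52.386337 = 42.539793
φ(d₁) = (1/√(2π))·e^{−d₁²/2} = 0.338368
ν = S·φ(d₁)·√T = 85.654713

price = 42.539793
ν = 85.654713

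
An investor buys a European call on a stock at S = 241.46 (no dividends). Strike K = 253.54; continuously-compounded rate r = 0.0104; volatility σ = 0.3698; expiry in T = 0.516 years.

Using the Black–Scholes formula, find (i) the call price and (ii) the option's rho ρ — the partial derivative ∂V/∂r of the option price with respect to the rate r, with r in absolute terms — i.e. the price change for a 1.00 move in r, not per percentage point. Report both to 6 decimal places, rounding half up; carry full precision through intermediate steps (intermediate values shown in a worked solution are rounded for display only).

σ√T = 0.3698·√0.516 = 0.265639
d₁ = (ln(S/K) + (r+σ²/2)T) / (σ√T) = (ln(241.46/253.54) + (0.0104+0.3698²/2)·0.516) / 0.265639 = (-0.048818 + 0.040648) / 0.265639 = -0.030754
d₂ = d₁ − σ√T = -0.030754 − 0.265639 = -0.296393
e^{−rT} = e^{−0.0104·0.516} = 0.994648
N(d₁) = 0.487733,  N(d₂) = 0.383465
Call price V = S·N(d₁) − K·e^{−rT}·N(d₂) = 117.768018 − 96.703414 = 21.064604
ρ = K·T·e^{−rT}·N(d₂) = 49.898962

price = 21.064604
ρ = 49.898962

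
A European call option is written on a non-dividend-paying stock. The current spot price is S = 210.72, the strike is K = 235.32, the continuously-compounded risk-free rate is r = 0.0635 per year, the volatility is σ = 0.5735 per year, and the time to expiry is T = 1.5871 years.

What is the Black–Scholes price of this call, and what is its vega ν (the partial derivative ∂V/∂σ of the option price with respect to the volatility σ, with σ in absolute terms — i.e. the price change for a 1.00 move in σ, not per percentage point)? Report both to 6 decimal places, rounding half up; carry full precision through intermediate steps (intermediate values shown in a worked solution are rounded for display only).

price = 58.713925
ν = 99.685927

σ√T = 0.5735·√1.5871 = 0.722496
d₁ = (ln(S/K) + (r+σ²/2)T) / (σ√T) = (ln(210.72/235.32) + (0.0635+0.5735²/2)·1.5871) / 0.722496 = (-0.110416 + 0.361781) / 0.722496 = 0.347912
d₂ = d₁ − σ√T = 0.347912 − 0.722496 = -0.374584
e^{−rT} = e^{−0.0635·1.5871} = 0.904131
N(d₁) = 0.636047,  N(d₂) = 0.353985
Call price V = S·N(d₁) − K·e^{−rT}·N(d₂) = 134.027804 − 75.313879 = 58.713925
φ(d₁) = (1/√(2π))·e^{−d₁²/2} = 0.375514
ν = S·φ(d₁)·√T = 99.685927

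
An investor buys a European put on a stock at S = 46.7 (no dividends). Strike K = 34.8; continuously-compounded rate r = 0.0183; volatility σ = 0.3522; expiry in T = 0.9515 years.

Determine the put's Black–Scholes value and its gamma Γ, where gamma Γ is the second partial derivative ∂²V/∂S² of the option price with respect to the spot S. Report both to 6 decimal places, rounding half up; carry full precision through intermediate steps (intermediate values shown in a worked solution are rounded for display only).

σ√T = 0.3522·√0.9515 = 0.343553
d₁ = (ln(S/K) + (r+σ²/2)T) / (σ√T) = (ln(46.7/34.8) + (0.0183+0.3522²/2)·0.9515) / 0.343553 = (0.294127 + 0.076427) / 0.343553 = 1.078592
d₂ = d₁ − σ√T = 1.078592 − 0.343553 = 0.735039
e^{−rT} = e^{−0.0183·0.9515} = 0.982738
N(−d₁) = 0.140385,  N(−d₂) = 0.231158
Put price V = K·e^{−rT}·N(−d₂) − S·N(−d₁) = 7.905434 − 6.555970 = 1.349464
φ(d₁) = (1/√(2π))·e^{−d₁²/2} = 0.222992
Γ = φ(d₁) / (S·σ·√T) = 0.013899

price = 1.349464
Γ = 0.013899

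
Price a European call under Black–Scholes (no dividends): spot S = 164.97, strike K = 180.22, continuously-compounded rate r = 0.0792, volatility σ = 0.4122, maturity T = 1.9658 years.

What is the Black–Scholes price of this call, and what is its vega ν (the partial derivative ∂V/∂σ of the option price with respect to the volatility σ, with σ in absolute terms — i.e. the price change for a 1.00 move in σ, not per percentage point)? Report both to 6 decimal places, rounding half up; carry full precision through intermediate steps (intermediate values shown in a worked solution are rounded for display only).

σ√T = 0.4122·√1.9658 = 0.577933
d₁ = (ln(S/K) + (r+σ²/2)T) / (σ√T) = (ln(164.97/180.22) + (0.0792+0.4122²/2)·1.9658) / 0.577933 = (-0.088415 + 0.322695) / 0.577933 = 0.405376
d₂ = d₁ − σ√T = 0.405376 − 0.577933 = -0.172558
e^{−rT} = e^{−0.0792·1.9658} = 0.855823
N(d₁) = 0.657399,  N(d₂) = 0.431500
Call price V = S·N(d₁) − K·e^{−rT}·N(d₂) = 108.451164 − 66.552980 = 41.898184
φ(d₁) = (1/√(2π))·e^{−d₁²/2} = 0.367474
ν = S·φ(d₁)·√T = 84.996496

price = 41.898184
ν = 84.996496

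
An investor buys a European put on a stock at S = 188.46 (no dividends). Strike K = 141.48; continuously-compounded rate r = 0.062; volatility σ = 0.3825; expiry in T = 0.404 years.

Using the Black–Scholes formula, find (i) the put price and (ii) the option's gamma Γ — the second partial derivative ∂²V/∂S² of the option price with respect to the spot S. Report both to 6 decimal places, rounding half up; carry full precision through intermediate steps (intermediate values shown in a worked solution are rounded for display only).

σ√T = 0.3825·√0.404 = 0.243121
d₁ = (ln(S/K) + (r+σ²/2)T) / (σ√T) = (ln(188.46/141.48) + (0.062+0.3825²/2)·0.404) / 0.243121 = (0.286727 + 0.054602) / 0.243121 = 1.403949
d₂ = d₁ − σ√T = 1.403949 − 0.243121 = 1.160828
e^{−rT} = e^{−0.062·0.404} = 0.975263
N(−d₁) = 0.080167,  N(−d₂) = 0.122856
Put price V = K·e^{−rT}·N(−d₂) − S·N(−d₁) = 16.951674 − 15.108268 = 1.843406
φ(d₁) = (1/√(2π))·e^{−d₁²/2} = 0.148901
Γ = φ(d₁) / (S·σ·√T) = 0.003250

price = 1.843406
Γ = 0.003250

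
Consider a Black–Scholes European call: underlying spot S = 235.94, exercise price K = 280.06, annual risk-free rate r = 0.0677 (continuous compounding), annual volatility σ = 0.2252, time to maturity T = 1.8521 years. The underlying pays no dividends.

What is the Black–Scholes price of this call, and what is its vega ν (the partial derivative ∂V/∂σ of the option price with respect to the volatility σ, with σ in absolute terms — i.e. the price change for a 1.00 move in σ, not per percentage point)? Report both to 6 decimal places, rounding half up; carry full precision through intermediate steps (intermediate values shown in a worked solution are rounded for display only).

price = 24.182573
ν = 128.097861

σ√T = 0.2252·√1.8521 = 0.306479
d₁ = (ln(S/K) + (r+σ²/2)T) / (σ√T) = (ln(235.94/280.06) + (0.0677+0.2252²/2)·1.8521) / 0.306479 = (-0.171426 + 0.172352) / 0.306479 = 0.003020
d₂ = d₁ − σ√T = 0.003020 − 0.306479 = -0.303459
e^{−rT} = e^{−0.0677·1.8521} = 0.882155
N(d₁) = 0.501205,  N(d₂) = 0.380770
Call price V = S·N(d₁) − K·e^{−rT}·N(d₂) = 118.254242 − 94.071669 = 24.182573
φ(d₁) = (1/√(2π))·e^{−d₁²/2} = 0.398940
ν = S·φ(d₁)·√T = 128.097861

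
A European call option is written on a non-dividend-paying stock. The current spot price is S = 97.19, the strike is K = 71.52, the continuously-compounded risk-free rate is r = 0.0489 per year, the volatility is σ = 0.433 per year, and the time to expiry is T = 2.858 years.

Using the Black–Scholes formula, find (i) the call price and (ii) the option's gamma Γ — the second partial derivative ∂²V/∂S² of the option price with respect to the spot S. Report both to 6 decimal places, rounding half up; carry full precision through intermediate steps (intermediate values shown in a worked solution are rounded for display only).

σ√T = 0.433·√2.858 = 0.732013
d₁ = (ln(S/K) + (r+σ²/2)T) / (σ√T) = (ln(97.19/71.52) + (0.0489+0.433²/2)·2.858) / 0.732013 = (0.306691 + 0.407678) / 0.732013 = 0.975896
d₂ = d₁ − σ√T = 0.975896 − 0.732013 = 0.243882
e^{−rT} = e^{−0.0489·2.858} = 0.869570
N(d₁) = 0.835442,  N(d₂) = 0.596339
Call price V = S·N(d₁) − K·e^{−rT}·N(d₂) = 81.196600 − 37.087314 = 44.109286
φ(d₁) = (1/√(2π))·e^{−d₁²/2} = 0.247802
Γ = φ(d₁) / (S·σ·√T) = 0.003483

price = 44.109286
Γ = 0.003483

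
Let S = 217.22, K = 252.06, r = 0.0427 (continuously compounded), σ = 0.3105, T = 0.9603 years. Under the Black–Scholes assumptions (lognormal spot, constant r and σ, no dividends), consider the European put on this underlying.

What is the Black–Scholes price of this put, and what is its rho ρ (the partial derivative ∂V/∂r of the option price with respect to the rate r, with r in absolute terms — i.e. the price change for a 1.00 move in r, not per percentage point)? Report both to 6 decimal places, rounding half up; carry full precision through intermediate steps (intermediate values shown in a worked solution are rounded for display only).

σ√T = 0.3105·√0.9603 = 0.304274
d₁ = (ln(S/K) + (r+σ²/2)T) / (σ√T) = (ln(217.22/252.06) + (0.0427+0.3105²/2)·0.9603) / 0.304274 = (-0.148756 + 0.087296) / 0.304274 = -0.201990
d₂ = d₁ − σ√T = -0.201990 − 0.304274 = -0.506264
e^{−rT} = e^{−0.0427·0.9603} = 0.959825
N(−d₁) = 0.580038,  N(−d₂) = 0.693664
Put price V = K·e^{−rT}·N(−d₂) − S·N(−d₁) = 167.820550 − 125.995785 = 41.824766
ρ = −K·T·e^{−rT}·N(−d₂) = -161.158074

price = 41.824766
ρ = -161.158074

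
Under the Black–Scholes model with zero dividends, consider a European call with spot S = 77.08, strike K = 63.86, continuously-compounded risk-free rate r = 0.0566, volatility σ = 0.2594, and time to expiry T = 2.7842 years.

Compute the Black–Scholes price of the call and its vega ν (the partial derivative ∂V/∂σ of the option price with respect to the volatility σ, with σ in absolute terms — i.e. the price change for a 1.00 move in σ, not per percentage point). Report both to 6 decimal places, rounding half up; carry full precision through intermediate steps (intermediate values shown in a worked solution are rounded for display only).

σ√T = 0.2594·√2.7842 = 0.432833
d₁ = (ln(S/K) + (r+σ²/2)T) / (σ√T) = (ln(77.08/63.86) + (0.0566+0.2594²/2)·2.7842) / 0.432833 = (0.188151 + 0.251258) / 0.432833 = 1.015192
d₂ = d₁ − σ√T = 1.015192 − 0.432833 = 0.582359
e^{−rT} = e^{−0.0566·2.7842} = 0.854204
N(d₁) = 0.844993,  N(d₂) = 0.719838
Call price V = S·N(d₁) − K·e^{−rT}·N(d₂) = 65.132052 − 39.266743 = 25.865309
φ(d₁) = (1/√(2π))·e^{−d₁²/2} = 0.238295
ν = S·φ(d₁)·√T = 30.648325

price = 25.865309
ν = 30.648325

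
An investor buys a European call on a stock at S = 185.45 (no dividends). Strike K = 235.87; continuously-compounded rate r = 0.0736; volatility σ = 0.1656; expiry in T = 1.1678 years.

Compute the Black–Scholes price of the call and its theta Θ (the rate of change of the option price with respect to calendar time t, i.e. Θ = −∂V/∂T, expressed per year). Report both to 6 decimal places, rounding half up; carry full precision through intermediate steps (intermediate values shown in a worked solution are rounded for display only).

σ√T = 0.1656·√1.1678 = 0.178955
d₁ = (ln(S/K) + (r+σ²/2)T) / (σ√T) = (ln(185.45/235.87) + (0.0736+0.1656²/2)·1.1678) / 0.178955 = (-0.240496 + 0.101963) / 0.178955 = -0.774120
d₂ = d₁ − σ√T = -0.774120 − 0.178955 = -0.953076
e^{−rT} = e^{−0.0736·1.1678} = 0.917640
N(d₁) = 0.219430,  N(d₂) = 0.170276
Call price V = S·N(d₁) − K·e^{−rT}·N(d₂) = 40.693264 − 36.855155 = 3.838110
φ(d₁) = (1/√(2π))·e^{−d₁²/2} = 0.295653
Θ = −S·φ(d₁)·σ/(2√T) − r·K·e^{−rT}·N(d₂) = −4.201021 − 2.712539 = -6.913561

price = 3.838110
Θ = -6.913561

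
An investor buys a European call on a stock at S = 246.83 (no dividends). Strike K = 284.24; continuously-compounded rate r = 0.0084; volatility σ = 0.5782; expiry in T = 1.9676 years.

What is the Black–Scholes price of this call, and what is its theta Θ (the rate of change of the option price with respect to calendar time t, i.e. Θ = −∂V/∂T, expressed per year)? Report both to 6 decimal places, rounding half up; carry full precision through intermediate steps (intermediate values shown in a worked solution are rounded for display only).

σ√T = 0.5782·√1.9676 = 0.811048
d₁ = (ln(S/K) + (r+σ²/2)T) / (σ√T) = (ln(246.83/284.24) + (0.0084+0.5782²/2)·1.9676) / 0.811048 = (-0.141119 + 0.345427) / 0.811048 = 0.251906
d₂ = d₁ − σ√T = 0.251906 − 0.811048 = -0.559142
e^{−rT} = e^{−0.0084·1.9676} = 0.983608
N(d₁) = 0.599443,  N(d₂) = 0.288033
Call price V = S·N(d₁) − K·e^{−rT}·N(d₂) = 147.960578 − 80.528351 = 67.432226
φ(d₁) = (1/√(2π))·e^{−d₁²/2} = 0.386483
Θ = −S·φ(d₁)·σ/(2√T) − r·K·e^{−rT}·N(d₂) = −19.661119 − 0.676438 = -20.337557

price = 67.432226
Θ = -20.337557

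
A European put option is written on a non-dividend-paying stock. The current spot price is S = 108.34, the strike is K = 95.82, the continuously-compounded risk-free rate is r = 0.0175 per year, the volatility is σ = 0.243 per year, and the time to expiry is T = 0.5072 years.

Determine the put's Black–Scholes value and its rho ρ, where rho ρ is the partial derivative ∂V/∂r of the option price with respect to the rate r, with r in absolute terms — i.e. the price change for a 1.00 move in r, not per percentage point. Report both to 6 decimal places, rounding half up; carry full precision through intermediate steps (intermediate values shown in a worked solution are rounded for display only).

σ√T = 0.243·√0.5072 = 0.173060
d₁ = (ln(S/K) + (r+σ²/2)T) / (σ√T) = (ln(108.34/95.82) + (0.0175+0.243²/2)·0.5072) / 0.173060 = (0.122803 + 0.023851) / 0.173060 = 0.847418
d₂ = d₁ − σ√T = 0.847418 − 0.173060 = 0.674358
e^{−rT} = e^{−0.0175·0.5072} = 0.991163
N(−d₁) = 0.198381,  N(−d₂) = 0.250042
Put price V = K·e^{−rT}·N(−d₂) − S·N(−d₁) = 23.747294 − 21.492618 = 2.254676
ρ = −K·T·e^{−rT}·N(−d₂) = -12.044627

price = 2.254676
ρ = -12.044627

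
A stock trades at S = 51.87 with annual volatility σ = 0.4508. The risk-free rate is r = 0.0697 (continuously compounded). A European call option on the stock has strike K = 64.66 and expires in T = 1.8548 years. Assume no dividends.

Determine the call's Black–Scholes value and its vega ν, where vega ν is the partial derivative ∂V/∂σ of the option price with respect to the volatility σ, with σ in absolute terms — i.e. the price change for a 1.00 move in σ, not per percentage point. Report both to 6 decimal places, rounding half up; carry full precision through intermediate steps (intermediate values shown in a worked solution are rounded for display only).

price = 10.769632
ν = 27.830173

σ√T = 0.4508·√1.8548 = 0.613949
d₁ = (ln(S/K) + (r+σ²/2)T) / (σ√T) = (ln(51.87/64.66) + (0.0697+0.4508²/2)·1.8548) / 0.613949 = (-0.220402 + 0.317746) / 0.613949 = 0.158554
d₂ = d₁ − σ√T = 0.158554 − 0.613949 = -0.455395
e^{−rT} = e^{−0.0697·1.8548} = 0.878728
N(d₁) = 0.562990,  N(d₂) = 0.324413
Call price V = S·N(d₁) − K·e^{−rT}·N(d₂) = 29.202287 − 18.432656 = 10.769632
φ(d₁) = (1/√(2π))·e^{−d₁²/2} = 0.393959
ν = S·φ(d₁)·√T = 27.830173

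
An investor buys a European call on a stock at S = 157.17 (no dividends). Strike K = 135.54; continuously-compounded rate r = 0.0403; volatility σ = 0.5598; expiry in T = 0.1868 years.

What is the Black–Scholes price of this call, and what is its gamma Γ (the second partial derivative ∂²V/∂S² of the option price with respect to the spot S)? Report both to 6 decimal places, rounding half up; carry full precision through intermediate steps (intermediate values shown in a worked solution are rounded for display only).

σ√T = 0.5598·√0.1868 = 0.241948
d₁ = (ln(S/K) + (r+σ²/2)T) / (σ√T) = (ln(157.17/135.54) + (0.0403+0.5598²/2)·0.1868) / 0.241948 = (0.148061 + 0.036797) / 0.241948 = 0.764044
d₂ = d₁ − σ√T = 0.764044 − 0.241948 = 0.522096
e^{−rT} = e^{−0.0403·0.1868} = 0.992500
N(d₁) = 0.777579,  N(d₂) = 0.699198
Call price V = S·N(d₁) − K·e^{−rT}·N(d₂) = 122.212162 − 94.058595 = 28.153567
φ(d₁) = (1/√(2π))·e^{−d₁²/2} = 0.297953
Γ = φ(d₁) / (S·σ·√T) = 0.007835

price = 28.153567
Γ = 0.007835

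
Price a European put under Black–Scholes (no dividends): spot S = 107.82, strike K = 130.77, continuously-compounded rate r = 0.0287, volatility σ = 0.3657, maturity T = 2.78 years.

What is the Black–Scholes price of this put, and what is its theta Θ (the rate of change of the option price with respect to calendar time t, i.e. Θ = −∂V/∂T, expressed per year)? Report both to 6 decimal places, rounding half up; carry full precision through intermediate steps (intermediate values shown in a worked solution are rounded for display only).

price = 34.290621
Θ = -2.299251

σ√T = 0.3657·√2.78 = 0.609744
d₁ = (ln(S/K) + (r+σ²/2)T) / (σ√T) = (ln(107.82/130.77) + (0.0287+0.3657²/2)·2.78) / 0.609744 = (-0.192977 + 0.265680) / 0.609744 = 0.119235
d₂ = d₁ − σ√T = 0.119235 − 0.609744 = -0.490509
e^{−rT} = e^{−0.0287·2.78} = 0.923314
N(−d₁) = 0.452545,  N(−d₂) = 0.688113
Put price V = K·e^{−rT}·N(−d₂) − S·N(−d₁) = 83.083976 − 48.793355 = 34.290621
φ(d₁) = (1/√(2π))·e^{−d₁²/2} = 0.396116
Θ = −S·φ(d₁)·σ/(2√T) + r·K·e^{−rT}·N(−d₂) = −4.683762 + 2.384510 = -2.299251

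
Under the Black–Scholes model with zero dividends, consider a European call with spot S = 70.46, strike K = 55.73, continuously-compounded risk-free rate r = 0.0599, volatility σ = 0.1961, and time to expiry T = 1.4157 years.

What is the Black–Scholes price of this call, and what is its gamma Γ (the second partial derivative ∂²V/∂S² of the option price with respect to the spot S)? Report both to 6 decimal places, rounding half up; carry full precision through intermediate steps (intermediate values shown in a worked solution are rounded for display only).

σ√T = 0.1961·√1.4157 = 0.233326
d₁ = (ln(S/K) + (r+σ²/2)T) / (σ√T) = (ln(70.46/55.73) + (0.0599+0.1961²/2)·1.4157) / 0.233326 = (0.234527 + 0.112021) / 0.233326 = 1.485250
d₂ = d₁ − σ√T = 1.485250 − 0.233326 = 1.251924
e^{−rT} = e^{−0.0599·1.4157} = 0.918696
N(d₁) = 0.931261,  N(d₂) = 0.894701
Call price V = S·N(d₁) − K·e^{−rT}·N(d₂) = 65.616665 − 45.807724 = 19.808940
φ(d₁) = (1/√(2π))·e^{−d₁²/2} = 0.132401
Γ = φ(d₁) / (S·σ·√T) = 0.008053

price = 19.808940
Γ = 0.008053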